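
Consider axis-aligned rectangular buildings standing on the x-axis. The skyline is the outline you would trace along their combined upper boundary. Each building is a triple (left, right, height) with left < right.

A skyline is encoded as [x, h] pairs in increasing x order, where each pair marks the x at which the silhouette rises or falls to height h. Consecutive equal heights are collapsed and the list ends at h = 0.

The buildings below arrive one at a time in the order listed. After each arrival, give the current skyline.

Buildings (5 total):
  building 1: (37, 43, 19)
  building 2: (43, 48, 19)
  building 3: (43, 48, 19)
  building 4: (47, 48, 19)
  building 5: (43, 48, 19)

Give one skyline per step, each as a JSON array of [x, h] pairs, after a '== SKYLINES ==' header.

== SKYLINES ==
[[37,19],[43,0]]
[[37,19],[48,0]]
[[37,19],[48,0]]
[[37,19],[48,0]]
[[37,19],[48,0]]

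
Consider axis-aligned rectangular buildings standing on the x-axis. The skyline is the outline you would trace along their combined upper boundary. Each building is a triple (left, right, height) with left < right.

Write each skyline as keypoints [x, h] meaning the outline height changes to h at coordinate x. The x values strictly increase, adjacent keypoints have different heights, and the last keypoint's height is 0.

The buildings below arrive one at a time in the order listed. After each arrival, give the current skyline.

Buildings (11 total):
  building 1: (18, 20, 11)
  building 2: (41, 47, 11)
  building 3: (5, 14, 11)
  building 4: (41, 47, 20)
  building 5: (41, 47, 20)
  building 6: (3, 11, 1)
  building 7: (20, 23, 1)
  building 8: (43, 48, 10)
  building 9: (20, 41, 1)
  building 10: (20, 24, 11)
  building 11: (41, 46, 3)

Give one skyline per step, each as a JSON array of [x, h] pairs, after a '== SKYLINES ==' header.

== SKYLINES ==
[[18,11],[20,0]]
[[18,11],[20,0],[41,11],[47,0]]
[[5,11],[14,0],[18,11],[20,0],[41,11],[47,0]]
[[5,11],[14,0],[18,11],[20,0],[41,20],[47,0]]
[[5,11],[14,0],[18,11],[20,0],[41,20],[47,0]]
[[3,1],[5,11],[14,0],[18,11],[20,0],[41,20],[47,0]]
[[3,1],[5,11],[14,0],[18,11],[20,1],[23,0],[41,20],[47,0]]
[[3,1],[5,11],[14,0],[18,11],[20,1],[23,0],[41,20],[47,10],[48,0]]
[[3,1],[5,11],[14,0],[18,11],[20,1],[41,20],[47,10],[48,0]]
[[3,1],[5,11],[14,0],[18,11],[24,1],[41,20],[47,10],[48,0]]
[[3,1],[5,11],[14,0],[18,11],[24,1],[41,20],[47,10],[48,0]]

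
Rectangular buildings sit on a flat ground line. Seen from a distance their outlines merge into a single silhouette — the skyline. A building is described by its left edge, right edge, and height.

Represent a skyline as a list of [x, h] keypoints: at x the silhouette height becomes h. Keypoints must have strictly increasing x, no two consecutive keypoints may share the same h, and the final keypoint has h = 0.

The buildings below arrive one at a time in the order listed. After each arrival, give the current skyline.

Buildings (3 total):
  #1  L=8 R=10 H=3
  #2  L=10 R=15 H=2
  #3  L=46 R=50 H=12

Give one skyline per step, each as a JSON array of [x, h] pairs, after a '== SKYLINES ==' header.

== SKYLINES ==
[[8,3],[10,0]]
[[8,3],[10,2],[15,0]]
[[8,3],[10,2],[15,0],[46,12],[50,0]]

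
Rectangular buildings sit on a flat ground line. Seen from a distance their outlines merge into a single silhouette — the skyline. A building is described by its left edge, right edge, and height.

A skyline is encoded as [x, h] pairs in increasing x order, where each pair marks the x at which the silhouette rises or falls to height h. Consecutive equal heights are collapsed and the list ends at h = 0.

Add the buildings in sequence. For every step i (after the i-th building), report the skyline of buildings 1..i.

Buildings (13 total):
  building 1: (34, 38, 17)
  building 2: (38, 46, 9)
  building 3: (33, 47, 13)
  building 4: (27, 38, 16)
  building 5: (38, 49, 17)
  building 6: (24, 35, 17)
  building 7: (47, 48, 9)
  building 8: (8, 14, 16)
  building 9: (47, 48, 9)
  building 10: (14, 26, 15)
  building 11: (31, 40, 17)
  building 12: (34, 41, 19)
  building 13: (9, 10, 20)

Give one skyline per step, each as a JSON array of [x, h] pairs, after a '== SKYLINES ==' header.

== SKYLINES ==
[[34,17],[38,0]]
[[34,17],[38,9],[46,0]]
[[33,13],[34,17],[38,13],[47,0]]
[[27,16],[34,17],[38,13],[47,0]]
[[27,16],[34,17],[49,0]]
[[24,17],[49,0]]
[[24,17],[49,0]]
[[8,16],[14,0],[24,17],[49,0]]
[[8,16],[14,0],[24,17],[49,0]]
[[8,16],[14,15],[24,17],[49,0]]
[[8,16],[14,15],[24,17],[49,0]]
[[8,16],[14,15],[24,17],[34,19],[41,17],[49,0]]
[[8,16],[9,20],[10,16],[14,15],[24,17],[34,19],[41,17],[49,0]]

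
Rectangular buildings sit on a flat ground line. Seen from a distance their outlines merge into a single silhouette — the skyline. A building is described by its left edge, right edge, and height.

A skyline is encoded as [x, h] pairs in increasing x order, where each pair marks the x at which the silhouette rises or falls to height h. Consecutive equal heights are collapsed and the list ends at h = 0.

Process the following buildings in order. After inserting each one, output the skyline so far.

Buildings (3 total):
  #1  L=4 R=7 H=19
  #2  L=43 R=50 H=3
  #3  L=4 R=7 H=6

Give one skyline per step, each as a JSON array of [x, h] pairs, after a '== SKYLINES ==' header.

== SKYLINES ==
[[4,19],[7,0]]
[[4,19],[7,0],[43,3],[50,0]]
[[4,19],[7,0],[43,3],[50,0]]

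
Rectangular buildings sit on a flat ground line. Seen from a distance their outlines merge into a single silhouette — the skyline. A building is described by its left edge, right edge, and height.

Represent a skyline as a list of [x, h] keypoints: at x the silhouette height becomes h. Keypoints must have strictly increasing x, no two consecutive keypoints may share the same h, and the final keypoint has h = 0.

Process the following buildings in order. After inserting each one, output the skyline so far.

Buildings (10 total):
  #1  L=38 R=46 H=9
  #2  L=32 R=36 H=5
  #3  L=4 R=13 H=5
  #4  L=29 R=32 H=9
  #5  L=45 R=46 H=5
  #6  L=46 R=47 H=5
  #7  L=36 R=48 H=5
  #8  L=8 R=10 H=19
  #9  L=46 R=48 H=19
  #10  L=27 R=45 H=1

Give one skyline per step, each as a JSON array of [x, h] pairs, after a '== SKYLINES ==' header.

== SKYLINES ==
[[38,9],[46,0]]
[[32,5],[36,0],[38,9],[46,0]]
[[4,5],[13,0],[32,5],[36,0],[38,9],[46,0]]
[[4,5],[13,0],[29,9],[32,5],[36,0],[38,9],[46,0]]
[[4,5],[13,0],[29,9],[32,5],[36,0],[38,9],[46,0]]
[[4,5],[13,0],[29,9],[32,5],[36,0],[38,9],[46,5],[47,0]]
[[4,5],[13,0],[29,9],[32,5],[38,9],[46,5],[48,0]]
[[4,5],[8,19],[10,5],[13,0],[29,9],[32,5],[38,9],[46,5],[48,0]]
[[4,5],[8,19],[10,5],[13,0],[29,9],[32,5],[38,9],[46,19],[48,0]]
[[4,5],[8,19],[10,5],[13,0],[27,1],[29,9],[32,5],[38,9],[46,19],[48,0]]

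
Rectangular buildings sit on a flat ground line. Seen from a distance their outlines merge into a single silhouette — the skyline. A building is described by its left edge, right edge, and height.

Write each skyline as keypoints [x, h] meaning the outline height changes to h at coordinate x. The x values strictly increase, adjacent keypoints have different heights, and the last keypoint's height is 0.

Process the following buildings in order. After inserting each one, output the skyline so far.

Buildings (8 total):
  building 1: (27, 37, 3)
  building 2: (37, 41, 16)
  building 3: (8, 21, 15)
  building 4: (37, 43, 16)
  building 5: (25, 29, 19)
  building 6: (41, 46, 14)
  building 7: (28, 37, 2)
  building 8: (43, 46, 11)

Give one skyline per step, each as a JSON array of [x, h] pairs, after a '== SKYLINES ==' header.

== SKYLINES ==
[[27,3],[37,0]]
[[27,3],[37,16],[41,0]]
[[8,15],[21,0],[27,3],[37,16],[41,0]]
[[8,15],[21,0],[27,3],[37,16],[43,0]]
[[8,15],[21,0],[25,19],[29,3],[37,16],[43,0]]
[[8,15],[21,0],[25,19],[29,3],[37,16],[43,14],[46,0]]
[[8,15],[21,0],[25,19],[29,3],[37,16],[43,14],[46,0]]
[[8,15],[21,0],[25,19],[29,3],[37,16],[43,14],[46,0]]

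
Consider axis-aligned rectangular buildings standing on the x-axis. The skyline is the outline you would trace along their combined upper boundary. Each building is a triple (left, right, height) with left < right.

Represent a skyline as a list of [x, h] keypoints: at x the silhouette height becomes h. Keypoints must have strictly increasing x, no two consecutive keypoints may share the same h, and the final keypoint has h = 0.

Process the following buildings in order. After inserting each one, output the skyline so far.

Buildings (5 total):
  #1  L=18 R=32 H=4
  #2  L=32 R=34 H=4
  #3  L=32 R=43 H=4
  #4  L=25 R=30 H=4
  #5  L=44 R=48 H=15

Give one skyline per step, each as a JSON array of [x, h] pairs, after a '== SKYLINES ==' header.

== SKYLINES ==
[[18,4],[32,0]]
[[18,4],[34,0]]
[[18,4],[43,0]]
[[18,4],[43,0]]
[[18,4],[43,0],[44,15],[48,0]]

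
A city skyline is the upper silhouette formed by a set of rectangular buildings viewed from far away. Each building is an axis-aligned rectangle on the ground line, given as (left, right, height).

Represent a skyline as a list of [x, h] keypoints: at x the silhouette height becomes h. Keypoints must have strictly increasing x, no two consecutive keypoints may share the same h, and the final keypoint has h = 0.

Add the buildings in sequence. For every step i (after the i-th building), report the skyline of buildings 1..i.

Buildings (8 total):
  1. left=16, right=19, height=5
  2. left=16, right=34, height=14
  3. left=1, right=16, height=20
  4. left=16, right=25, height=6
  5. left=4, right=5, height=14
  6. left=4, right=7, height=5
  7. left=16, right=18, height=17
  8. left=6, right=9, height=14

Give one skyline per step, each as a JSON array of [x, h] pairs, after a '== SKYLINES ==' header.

== SKYLINES ==
[[16,5],[19,0]]
[[16,14],[34,0]]
[[1,20],[16,14],[34,0]]
[[1,20],[16,14],[34,0]]
[[1,20],[16,14],[34,0]]
[[1,20],[16,14],[34,0]]
[[1,20],[16,17],[18,14],[34,0]]
[[1,20],[16,17],[18,14],[34,0]]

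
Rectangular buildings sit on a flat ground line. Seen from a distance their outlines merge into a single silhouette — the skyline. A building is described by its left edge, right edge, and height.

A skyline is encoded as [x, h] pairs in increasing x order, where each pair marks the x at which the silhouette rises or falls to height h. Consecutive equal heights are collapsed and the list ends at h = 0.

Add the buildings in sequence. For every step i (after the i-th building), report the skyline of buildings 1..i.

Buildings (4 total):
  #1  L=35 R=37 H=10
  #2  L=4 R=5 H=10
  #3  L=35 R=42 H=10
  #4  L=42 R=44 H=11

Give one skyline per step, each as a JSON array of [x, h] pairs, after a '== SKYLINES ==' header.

== SKYLINES ==
[[35,10],[37,0]]
[[4,10],[5,0],[35,10],[37,0]]
[[4,10],[5,0],[35,10],[42,0]]
[[4,10],[5,0],[35,10],[42,11],[44,0]]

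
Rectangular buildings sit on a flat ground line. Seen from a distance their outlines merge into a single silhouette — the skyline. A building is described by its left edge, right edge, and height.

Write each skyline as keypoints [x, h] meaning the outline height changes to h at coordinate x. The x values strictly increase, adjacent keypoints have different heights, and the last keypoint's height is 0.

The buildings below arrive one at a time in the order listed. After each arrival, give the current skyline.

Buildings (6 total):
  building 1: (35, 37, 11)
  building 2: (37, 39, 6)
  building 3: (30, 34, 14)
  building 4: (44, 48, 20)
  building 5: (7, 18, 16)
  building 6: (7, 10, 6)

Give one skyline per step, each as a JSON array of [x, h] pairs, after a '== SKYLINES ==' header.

== SKYLINES ==
[[35,11],[37,0]]
[[35,11],[37,6],[39,0]]
[[30,14],[34,0],[35,11],[37,6],[39,0]]
[[30,14],[34,0],[35,11],[37,6],[39,0],[44,20],[48,0]]
[[7,16],[18,0],[30,14],[34,0],[35,11],[37,6],[39,0],[44,20],[48,0]]
[[7,16],[18,0],[30,14],[34,0],[35,11],[37,6],[39,0],[44,20],[48,0]]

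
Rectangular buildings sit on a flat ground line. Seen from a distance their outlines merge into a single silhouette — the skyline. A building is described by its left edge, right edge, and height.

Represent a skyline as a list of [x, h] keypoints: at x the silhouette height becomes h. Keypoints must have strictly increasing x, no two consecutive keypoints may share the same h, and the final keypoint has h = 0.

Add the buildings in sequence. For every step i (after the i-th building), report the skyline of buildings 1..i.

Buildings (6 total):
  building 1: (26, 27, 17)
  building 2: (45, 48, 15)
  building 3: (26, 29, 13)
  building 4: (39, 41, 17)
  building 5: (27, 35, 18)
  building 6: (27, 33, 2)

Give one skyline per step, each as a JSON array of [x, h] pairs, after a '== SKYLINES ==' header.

== SKYLINES ==
[[26,17],[27,0]]
[[26,17],[27,0],[45,15],[48,0]]
[[26,17],[27,13],[29,0],[45,15],[48,0]]
[[26,17],[27,13],[29,0],[39,17],[41,0],[45,15],[48,0]]
[[26,17],[27,18],[35,0],[39,17],[41,0],[45,15],[48,0]]
[[26,17],[27,18],[35,0],[39,17],[41,0],[45,15],[48,0]]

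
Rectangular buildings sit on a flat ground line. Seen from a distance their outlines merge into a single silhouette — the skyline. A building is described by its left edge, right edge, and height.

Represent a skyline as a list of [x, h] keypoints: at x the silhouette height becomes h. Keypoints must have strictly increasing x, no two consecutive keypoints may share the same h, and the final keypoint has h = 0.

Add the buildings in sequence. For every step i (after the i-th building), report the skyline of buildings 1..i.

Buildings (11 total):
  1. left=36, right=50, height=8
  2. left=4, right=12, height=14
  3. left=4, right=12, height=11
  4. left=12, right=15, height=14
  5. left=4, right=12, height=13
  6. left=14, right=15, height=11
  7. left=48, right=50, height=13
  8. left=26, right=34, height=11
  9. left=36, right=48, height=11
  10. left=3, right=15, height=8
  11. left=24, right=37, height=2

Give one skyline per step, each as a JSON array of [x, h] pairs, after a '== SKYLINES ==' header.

== SKYLINES ==
[[36,8],[50,0]]
[[4,14],[12,0],[36,8],[50,0]]
[[4,14],[12,0],[36,8],[50,0]]
[[4,14],[15,0],[36,8],[50,0]]
[[4,14],[15,0],[36,8],[50,0]]
[[4,14],[15,0],[36,8],[50,0]]
[[4,14],[15,0],[36,8],[48,13],[50,0]]
[[4,14],[15,0],[26,11],[34,0],[36,8],[48,13],[50,0]]
[[4,14],[15,0],[26,11],[34,0],[36,11],[48,13],[50,0]]
[[3,8],[4,14],[15,0],[26,11],[34,0],[36,11],[48,13],[50,0]]
[[3,8],[4,14],[15,0],[24,2],[26,11],[34,2],[36,11],[48,13],[50,0]]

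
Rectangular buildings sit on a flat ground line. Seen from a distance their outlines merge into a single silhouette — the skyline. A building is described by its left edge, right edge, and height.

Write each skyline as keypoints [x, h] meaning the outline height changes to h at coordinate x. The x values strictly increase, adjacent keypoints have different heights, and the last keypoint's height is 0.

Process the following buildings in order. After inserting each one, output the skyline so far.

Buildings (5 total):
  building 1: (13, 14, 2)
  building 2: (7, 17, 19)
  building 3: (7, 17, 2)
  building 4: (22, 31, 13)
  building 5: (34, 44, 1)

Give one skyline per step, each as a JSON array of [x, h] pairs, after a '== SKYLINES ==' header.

== SKYLINES ==
[[13,2],[14,0]]
[[7,19],[17,0]]
[[7,19],[17,0]]
[[7,19],[17,0],[22,13],[31,0]]
[[7,19],[17,0],[22,13],[31,0],[34,1],[44,0]]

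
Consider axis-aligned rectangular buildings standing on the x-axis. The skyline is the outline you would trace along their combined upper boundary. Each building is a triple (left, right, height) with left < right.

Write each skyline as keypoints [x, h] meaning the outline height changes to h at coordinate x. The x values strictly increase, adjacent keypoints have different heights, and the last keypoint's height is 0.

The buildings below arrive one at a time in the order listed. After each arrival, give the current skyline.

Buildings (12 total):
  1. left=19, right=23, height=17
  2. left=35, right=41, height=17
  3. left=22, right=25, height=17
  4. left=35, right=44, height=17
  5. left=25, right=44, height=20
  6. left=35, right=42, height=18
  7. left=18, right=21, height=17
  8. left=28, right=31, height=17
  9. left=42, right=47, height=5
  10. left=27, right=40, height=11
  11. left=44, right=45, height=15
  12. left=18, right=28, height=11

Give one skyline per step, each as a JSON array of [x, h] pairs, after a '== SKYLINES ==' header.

== SKYLINES ==
[[19,17],[23,0]]
[[19,17],[23,0],[35,17],[41,0]]
[[19,17],[25,0],[35,17],[41,0]]
[[19,17],[25,0],[35,17],[44,0]]
[[19,17],[25,20],[44,0]]
[[19,17],[25,20],[44,0]]
[[18,17],[25,20],[44,0]]
[[18,17],[25,20],[44,0]]
[[18,17],[25,20],[44,5],[47,0]]
[[18,17],[25,20],[44,5],[47,0]]
[[18,17],[25,20],[44,15],[45,5],[47,0]]
[[18,17],[25,20],[44,15],[45,5],[47,0]]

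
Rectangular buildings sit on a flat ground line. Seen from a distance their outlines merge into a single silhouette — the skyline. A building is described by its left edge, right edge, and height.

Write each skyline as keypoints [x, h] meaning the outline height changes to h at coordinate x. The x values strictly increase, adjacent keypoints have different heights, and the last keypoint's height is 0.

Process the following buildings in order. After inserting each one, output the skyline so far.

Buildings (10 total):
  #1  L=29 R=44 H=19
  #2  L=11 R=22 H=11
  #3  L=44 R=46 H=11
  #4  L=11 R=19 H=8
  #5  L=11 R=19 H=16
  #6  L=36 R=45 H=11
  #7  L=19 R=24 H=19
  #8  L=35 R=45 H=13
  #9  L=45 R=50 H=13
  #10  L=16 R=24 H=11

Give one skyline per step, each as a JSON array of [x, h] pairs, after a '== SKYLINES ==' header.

== SKYLINES ==
[[29,19],[44,0]]
[[11,11],[22,0],[29,19],[44,0]]
[[11,11],[22,0],[29,19],[44,11],[46,0]]
[[11,11],[22,0],[29,19],[44,11],[46,0]]
[[11,16],[19,11],[22,0],[29,19],[44,11],[46,0]]
[[11,16],[19,11],[22,0],[29,19],[44,11],[46,0]]
[[11,16],[19,19],[24,0],[29,19],[44,11],[46,0]]
[[11,16],[19,19],[24,0],[29,19],[44,13],[45,11],[46,0]]
[[11,16],[19,19],[24,0],[29,19],[44,13],[50,0]]
[[11,16],[19,19],[24,0],[29,19],[44,13],[50,0]]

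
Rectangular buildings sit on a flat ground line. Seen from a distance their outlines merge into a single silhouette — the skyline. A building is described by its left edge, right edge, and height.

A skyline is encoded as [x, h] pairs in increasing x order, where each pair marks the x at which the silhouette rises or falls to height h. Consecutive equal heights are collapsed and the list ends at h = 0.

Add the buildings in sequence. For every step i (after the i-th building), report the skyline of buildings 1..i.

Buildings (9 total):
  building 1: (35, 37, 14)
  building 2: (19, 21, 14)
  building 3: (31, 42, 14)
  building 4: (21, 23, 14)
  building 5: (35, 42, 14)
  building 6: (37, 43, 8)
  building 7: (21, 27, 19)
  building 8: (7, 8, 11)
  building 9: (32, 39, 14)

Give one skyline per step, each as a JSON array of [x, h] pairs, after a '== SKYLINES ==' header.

== SKYLINES ==
[[35,14],[37,0]]
[[19,14],[21,0],[35,14],[37,0]]
[[19,14],[21,0],[31,14],[42,0]]
[[19,14],[23,0],[31,14],[42,0]]
[[19,14],[23,0],[31,14],[42,0]]
[[19,14],[23,0],[31,14],[42,8],[43,0]]
[[19,14],[21,19],[27,0],[31,14],[42,8],[43,0]]
[[7,11],[8,0],[19,14],[21,19],[27,0],[31,14],[42,8],[43,0]]
[[7,11],[8,0],[19,14],[21,19],[27,0],[31,14],[42,8],[43,0]]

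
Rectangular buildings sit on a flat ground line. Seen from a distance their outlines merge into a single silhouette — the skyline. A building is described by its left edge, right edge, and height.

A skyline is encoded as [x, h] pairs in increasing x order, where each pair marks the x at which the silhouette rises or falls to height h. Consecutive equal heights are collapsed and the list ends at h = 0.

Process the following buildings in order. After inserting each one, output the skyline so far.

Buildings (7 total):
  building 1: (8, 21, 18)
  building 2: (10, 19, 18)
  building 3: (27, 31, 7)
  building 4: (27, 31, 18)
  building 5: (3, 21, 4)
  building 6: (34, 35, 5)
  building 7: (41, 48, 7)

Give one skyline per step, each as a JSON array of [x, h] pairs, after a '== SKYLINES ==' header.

== SKYLINES ==
[[8,18],[21,0]]
[[8,18],[21,0]]
[[8,18],[21,0],[27,7],[31,0]]
[[8,18],[21,0],[27,18],[31,0]]
[[3,4],[8,18],[21,0],[27,18],[31,0]]
[[3,4],[8,18],[21,0],[27,18],[31,0],[34,5],[35,0]]
[[3,4],[8,18],[21,0],[27,18],[31,0],[34,5],[35,0],[41,7],[48,0]]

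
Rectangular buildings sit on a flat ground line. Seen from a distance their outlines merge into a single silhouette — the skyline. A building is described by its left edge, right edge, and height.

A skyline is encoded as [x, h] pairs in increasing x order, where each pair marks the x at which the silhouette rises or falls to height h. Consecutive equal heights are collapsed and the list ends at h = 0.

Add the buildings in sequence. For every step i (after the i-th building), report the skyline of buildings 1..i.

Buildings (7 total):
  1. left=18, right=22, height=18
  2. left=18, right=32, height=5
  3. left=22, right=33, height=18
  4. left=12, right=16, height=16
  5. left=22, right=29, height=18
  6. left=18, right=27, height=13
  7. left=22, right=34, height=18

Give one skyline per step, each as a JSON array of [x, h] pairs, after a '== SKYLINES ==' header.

== SKYLINES ==
[[18,18],[22,0]]
[[18,18],[22,5],[32,0]]
[[18,18],[33,0]]
[[12,16],[16,0],[18,18],[33,0]]
[[12,16],[16,0],[18,18],[33,0]]
[[12,16],[16,0],[18,18],[33,0]]
[[12,16],[16,0],[18,18],[34,0]]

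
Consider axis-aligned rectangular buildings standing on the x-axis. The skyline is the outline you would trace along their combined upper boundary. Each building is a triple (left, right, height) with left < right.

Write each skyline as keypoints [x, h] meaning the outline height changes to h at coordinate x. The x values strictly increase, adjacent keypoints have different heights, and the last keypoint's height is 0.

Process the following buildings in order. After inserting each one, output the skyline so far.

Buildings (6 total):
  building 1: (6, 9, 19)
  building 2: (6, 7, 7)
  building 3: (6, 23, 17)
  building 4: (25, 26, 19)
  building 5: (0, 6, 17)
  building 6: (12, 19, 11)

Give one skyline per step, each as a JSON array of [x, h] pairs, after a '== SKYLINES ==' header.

== SKYLINES ==
[[6,19],[9,0]]
[[6,19],[9,0]]
[[6,19],[9,17],[23,0]]
[[6,19],[9,17],[23,0],[25,19],[26,0]]
[[0,17],[6,19],[9,17],[23,0],[25,19],[26,0]]
[[0,17],[6,19],[9,17],[23,0],[25,19],[26,0]]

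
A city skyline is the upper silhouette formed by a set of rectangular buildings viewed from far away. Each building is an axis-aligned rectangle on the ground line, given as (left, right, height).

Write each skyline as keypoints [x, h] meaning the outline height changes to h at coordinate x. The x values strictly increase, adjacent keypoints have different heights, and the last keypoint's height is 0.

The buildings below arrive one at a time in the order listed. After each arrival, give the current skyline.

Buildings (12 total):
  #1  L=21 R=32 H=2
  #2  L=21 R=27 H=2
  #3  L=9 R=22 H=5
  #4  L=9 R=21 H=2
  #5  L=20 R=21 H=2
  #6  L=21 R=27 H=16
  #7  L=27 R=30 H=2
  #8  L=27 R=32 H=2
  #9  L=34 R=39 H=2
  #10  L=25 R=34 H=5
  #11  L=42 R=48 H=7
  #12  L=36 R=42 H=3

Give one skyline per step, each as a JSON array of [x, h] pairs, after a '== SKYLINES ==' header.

== SKYLINES ==
[[21,2],[32,0]]
[[21,2],[32,0]]
[[9,5],[22,2],[32,0]]
[[9,5],[22,2],[32,0]]
[[9,5],[22,2],[32,0]]
[[9,5],[21,16],[27,2],[32,0]]
[[9,5],[21,16],[27,2],[32,0]]
[[9,5],[21,16],[27,2],[32,0]]
[[9,5],[21,16],[27,2],[32,0],[34,2],[39,0]]
[[9,5],[21,16],[27,5],[34,2],[39,0]]
[[9,5],[21,16],[27,5],[34,2],[39,0],[42,7],[48,0]]
[[9,5],[21,16],[27,5],[34,2],[36,3],[42,7],[48,0]]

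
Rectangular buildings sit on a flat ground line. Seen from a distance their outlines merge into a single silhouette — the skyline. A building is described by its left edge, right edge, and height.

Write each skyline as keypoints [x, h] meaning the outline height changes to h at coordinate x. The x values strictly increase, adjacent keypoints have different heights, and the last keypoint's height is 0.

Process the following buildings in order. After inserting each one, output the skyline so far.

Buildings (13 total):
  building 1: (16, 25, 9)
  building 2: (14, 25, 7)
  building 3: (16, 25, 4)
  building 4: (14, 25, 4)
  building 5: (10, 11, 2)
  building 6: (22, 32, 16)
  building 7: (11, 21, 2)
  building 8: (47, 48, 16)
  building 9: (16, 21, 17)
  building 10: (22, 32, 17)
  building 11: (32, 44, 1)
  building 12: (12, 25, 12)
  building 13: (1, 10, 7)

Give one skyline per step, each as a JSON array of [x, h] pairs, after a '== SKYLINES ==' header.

== SKYLINES ==
[[16,9],[25,0]]
[[14,7],[16,9],[25,0]]
[[14,7],[16,9],[25,0]]
[[14,7],[16,9],[25,0]]
[[10,2],[11,0],[14,7],[16,9],[25,0]]
[[10,2],[11,0],[14,7],[16,9],[22,16],[32,0]]
[[10,2],[14,7],[16,9],[22,16],[32,0]]
[[10,2],[14,7],[16,9],[22,16],[32,0],[47,16],[48,0]]
[[10,2],[14,7],[16,17],[21,9],[22,16],[32,0],[47,16],[48,0]]
[[10,2],[14,7],[16,17],[21,9],[22,17],[32,0],[47,16],[48,0]]
[[10,2],[14,7],[16,17],[21,9],[22,17],[32,1],[44,0],[47,16],[48,0]]
[[10,2],[12,12],[16,17],[21,12],[22,17],[32,1],[44,0],[47,16],[48,0]]
[[1,7],[10,2],[12,12],[16,17],[21,12],[22,17],[32,1],[44,0],[47,16],[48,0]]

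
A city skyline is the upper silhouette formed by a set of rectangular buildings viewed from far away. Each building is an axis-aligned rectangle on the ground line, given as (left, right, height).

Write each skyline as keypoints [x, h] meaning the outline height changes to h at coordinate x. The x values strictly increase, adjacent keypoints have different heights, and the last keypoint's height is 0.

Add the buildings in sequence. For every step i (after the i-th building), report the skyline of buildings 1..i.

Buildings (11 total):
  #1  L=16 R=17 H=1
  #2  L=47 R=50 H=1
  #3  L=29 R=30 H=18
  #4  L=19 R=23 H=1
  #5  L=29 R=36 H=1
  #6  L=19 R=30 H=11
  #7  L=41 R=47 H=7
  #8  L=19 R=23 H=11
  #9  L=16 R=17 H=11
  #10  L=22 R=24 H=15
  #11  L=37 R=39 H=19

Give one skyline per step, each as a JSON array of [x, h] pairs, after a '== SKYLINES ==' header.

== SKYLINES ==
[[16,1],[17,0]]
[[16,1],[17,0],[47,1],[50,0]]
[[16,1],[17,0],[29,18],[30,0],[47,1],[50,0]]
[[16,1],[17,0],[19,1],[23,0],[29,18],[30,0],[47,1],[50,0]]
[[16,1],[17,0],[19,1],[23,0],[29,18],[30,1],[36,0],[47,1],[50,0]]
[[16,1],[17,0],[19,11],[29,18],[30,1],[36,0],[47,1],[50,0]]
[[16,1],[17,0],[19,11],[29,18],[30,1],[36,0],[41,7],[47,1],[50,0]]
[[16,1],[17,0],[19,11],[29,18],[30,1],[36,0],[41,7],[47,1],[50,0]]
[[16,11],[17,0],[19,11],[29,18],[30,1],[36,0],[41,7],[47,1],[50,0]]
[[16,11],[17,0],[19,11],[22,15],[24,11],[29,18],[30,1],[36,0],[41,7],[47,1],[50,0]]
[[16,11],[17,0],[19,11],[22,15],[24,11],[29,18],[30,1],[36,0],[37,19],[39,0],[41,7],[47,1],[50,0]]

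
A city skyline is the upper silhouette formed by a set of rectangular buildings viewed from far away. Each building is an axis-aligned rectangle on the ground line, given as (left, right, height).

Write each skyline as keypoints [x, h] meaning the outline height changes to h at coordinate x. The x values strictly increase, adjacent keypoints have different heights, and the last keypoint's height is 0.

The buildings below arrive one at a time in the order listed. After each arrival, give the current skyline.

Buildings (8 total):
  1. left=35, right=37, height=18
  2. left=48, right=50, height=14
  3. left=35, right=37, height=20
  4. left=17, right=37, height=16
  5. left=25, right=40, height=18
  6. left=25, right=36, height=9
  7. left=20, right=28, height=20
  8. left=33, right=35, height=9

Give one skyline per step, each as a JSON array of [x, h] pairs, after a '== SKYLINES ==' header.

== SKYLINES ==
[[35,18],[37,0]]
[[35,18],[37,0],[48,14],[50,0]]
[[35,20],[37,0],[48,14],[50,0]]
[[17,16],[35,20],[37,0],[48,14],[50,0]]
[[17,16],[25,18],[35,20],[37,18],[40,0],[48,14],[50,0]]
[[17,16],[25,18],[35,20],[37,18],[40,0],[48,14],[50,0]]
[[17,16],[20,20],[28,18],[35,20],[37,18],[40,0],[48,14],[50,0]]
[[17,16],[20,20],[28,18],[35,20],[37,18],[40,0],[48,14],[50,0]]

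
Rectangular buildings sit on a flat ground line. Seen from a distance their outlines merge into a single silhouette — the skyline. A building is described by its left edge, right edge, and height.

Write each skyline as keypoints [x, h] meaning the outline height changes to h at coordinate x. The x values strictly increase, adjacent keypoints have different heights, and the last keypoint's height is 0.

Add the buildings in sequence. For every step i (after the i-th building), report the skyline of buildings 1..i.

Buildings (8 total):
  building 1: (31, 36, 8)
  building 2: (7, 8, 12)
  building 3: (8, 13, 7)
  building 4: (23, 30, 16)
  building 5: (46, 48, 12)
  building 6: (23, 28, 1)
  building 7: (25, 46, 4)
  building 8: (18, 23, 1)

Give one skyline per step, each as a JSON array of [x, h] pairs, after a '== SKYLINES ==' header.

== SKYLINES ==
[[31,8],[36,0]]
[[7,12],[8,0],[31,8],[36,0]]
[[7,12],[8,7],[13,0],[31,8],[36,0]]
[[7,12],[8,7],[13,0],[23,16],[30,0],[31,8],[36,0]]
[[7,12],[8,7],[13,0],[23,16],[30,0],[31,8],[36,0],[46,12],[48,0]]
[[7,12],[8,7],[13,0],[23,16],[30,0],[31,8],[36,0],[46,12],[48,0]]
[[7,12],[8,7],[13,0],[23,16],[30,4],[31,8],[36,4],[46,12],[48,0]]
[[7,12],[8,7],[13,0],[18,1],[23,16],[30,4],[31,8],[36,4],[46,12],[48,0]]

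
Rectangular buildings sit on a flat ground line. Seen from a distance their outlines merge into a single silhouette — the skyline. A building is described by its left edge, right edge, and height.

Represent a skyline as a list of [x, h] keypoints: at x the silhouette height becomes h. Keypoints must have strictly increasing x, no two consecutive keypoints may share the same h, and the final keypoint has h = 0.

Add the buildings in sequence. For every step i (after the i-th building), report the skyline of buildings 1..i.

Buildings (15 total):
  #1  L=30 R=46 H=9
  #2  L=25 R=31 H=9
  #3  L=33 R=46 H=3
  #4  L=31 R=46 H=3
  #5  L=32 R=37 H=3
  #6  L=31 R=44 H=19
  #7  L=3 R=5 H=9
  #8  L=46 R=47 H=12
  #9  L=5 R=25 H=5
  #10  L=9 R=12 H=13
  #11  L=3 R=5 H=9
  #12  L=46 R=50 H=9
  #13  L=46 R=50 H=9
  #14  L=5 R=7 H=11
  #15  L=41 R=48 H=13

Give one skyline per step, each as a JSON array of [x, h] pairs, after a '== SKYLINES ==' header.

== SKYLINES ==
[[30,9],[46,0]]
[[25,9],[46,0]]
[[25,9],[46,0]]
[[25,9],[46,0]]
[[25,9],[46,0]]
[[25,9],[31,19],[44,9],[46,0]]
[[3,9],[5,0],[25,9],[31,19],[44,9],[46,0]]
[[3,9],[5,0],[25,9],[31,19],[44,9],[46,12],[47,0]]
[[3,9],[5,5],[25,9],[31,19],[44,9],[46,12],[47,0]]
[[3,9],[5,5],[9,13],[12,5],[25,9],[31,19],[44,9],[46,12],[47,0]]
[[3,9],[5,5],[9,13],[12,5],[25,9],[31,19],[44,9],[46,12],[47,0]]
[[3,9],[5,5],[9,13],[12,5],[25,9],[31,19],[44,9],[46,12],[47,9],[50,0]]
[[3,9],[5,5],[9,13],[12,5],[25,9],[31,19],[44,9],[46,12],[47,9],[50,0]]
[[3,9],[5,11],[7,5],[9,13],[12,5],[25,9],[31,19],[44,9],[46,12],[47,9],[50,0]]
[[3,9],[5,11],[7,5],[9,13],[12,5],[25,9],[31,19],[44,13],[48,9],[50,0]]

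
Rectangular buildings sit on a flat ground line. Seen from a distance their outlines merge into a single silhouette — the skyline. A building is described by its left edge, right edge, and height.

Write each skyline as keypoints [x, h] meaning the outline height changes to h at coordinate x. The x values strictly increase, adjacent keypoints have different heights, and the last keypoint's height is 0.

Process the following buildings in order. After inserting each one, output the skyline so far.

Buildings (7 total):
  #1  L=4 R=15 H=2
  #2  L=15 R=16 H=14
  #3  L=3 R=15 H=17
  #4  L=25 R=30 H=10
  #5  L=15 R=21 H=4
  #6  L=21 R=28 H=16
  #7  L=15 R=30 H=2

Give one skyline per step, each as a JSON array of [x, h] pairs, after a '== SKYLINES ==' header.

== SKYLINES ==
[[4,2],[15,0]]
[[4,2],[15,14],[16,0]]
[[3,17],[15,14],[16,0]]
[[3,17],[15,14],[16,0],[25,10],[30,0]]
[[3,17],[15,14],[16,4],[21,0],[25,10],[30,0]]
[[3,17],[15,14],[16,4],[21,16],[28,10],[30,0]]
[[3,17],[15,14],[16,4],[21,16],[28,10],[30,0]]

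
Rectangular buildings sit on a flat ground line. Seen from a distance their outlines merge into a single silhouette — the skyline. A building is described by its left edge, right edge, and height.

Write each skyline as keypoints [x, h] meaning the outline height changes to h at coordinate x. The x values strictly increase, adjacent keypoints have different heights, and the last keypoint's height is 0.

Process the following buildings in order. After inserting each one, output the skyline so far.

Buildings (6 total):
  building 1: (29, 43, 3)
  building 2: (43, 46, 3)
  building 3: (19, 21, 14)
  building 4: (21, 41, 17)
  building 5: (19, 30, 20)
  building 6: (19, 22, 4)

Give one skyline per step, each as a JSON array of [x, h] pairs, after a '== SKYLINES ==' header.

== SKYLINES ==
[[29,3],[43,0]]
[[29,3],[46,0]]
[[19,14],[21,0],[29,3],[46,0]]
[[19,14],[21,17],[41,3],[46,0]]
[[19,20],[30,17],[41,3],[46,0]]
[[19,20],[30,17],[41,3],[46,0]]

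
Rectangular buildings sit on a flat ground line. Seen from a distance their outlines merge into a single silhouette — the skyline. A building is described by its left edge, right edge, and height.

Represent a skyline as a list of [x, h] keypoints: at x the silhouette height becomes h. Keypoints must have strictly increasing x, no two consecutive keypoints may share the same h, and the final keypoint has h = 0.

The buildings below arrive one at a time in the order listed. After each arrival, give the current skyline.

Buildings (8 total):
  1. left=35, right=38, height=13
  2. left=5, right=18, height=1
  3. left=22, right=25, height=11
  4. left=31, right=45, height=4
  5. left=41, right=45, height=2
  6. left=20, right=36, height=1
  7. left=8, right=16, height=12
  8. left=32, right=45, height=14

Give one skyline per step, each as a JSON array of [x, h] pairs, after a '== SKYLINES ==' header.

== SKYLINES ==
[[35,13],[38,0]]
[[5,1],[18,0],[35,13],[38,0]]
[[5,1],[18,0],[22,11],[25,0],[35,13],[38,0]]
[[5,1],[18,0],[22,11],[25,0],[31,4],[35,13],[38,4],[45,0]]
[[5,1],[18,0],[22,11],[25,0],[31,4],[35,13],[38,4],[45,0]]
[[5,1],[18,0],[20,1],[22,11],[25,1],[31,4],[35,13],[38,4],[45,0]]
[[5,1],[8,12],[16,1],[18,0],[20,1],[22,11],[25,1],[31,4],[35,13],[38,4],[45,0]]
[[5,1],[8,12],[16,1],[18,0],[20,1],[22,11],[25,1],[31,4],[32,14],[45,0]]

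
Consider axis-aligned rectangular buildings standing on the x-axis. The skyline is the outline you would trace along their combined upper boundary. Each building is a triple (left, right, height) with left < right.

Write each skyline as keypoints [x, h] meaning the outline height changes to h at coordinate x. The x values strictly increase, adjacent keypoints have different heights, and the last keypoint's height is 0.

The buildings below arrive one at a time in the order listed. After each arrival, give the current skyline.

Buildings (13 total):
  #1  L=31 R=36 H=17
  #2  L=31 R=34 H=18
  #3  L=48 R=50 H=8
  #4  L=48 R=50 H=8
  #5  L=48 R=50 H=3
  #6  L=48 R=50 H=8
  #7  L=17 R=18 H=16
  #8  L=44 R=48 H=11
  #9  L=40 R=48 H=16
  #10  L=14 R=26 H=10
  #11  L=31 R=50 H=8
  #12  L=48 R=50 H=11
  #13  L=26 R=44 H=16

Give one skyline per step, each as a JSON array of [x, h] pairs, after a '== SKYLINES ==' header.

== SKYLINES ==
[[31,17],[36,0]]
[[31,18],[34,17],[36,0]]
[[31,18],[34,17],[36,0],[48,8],[50,0]]
[[31,18],[34,17],[36,0],[48,8],[50,0]]
[[31,18],[34,17],[36,0],[48,8],[50,0]]
[[31,18],[34,17],[36,0],[48,8],[50,0]]
[[17,16],[18,0],[31,18],[34,17],[36,0],[48,8],[50,0]]
[[17,16],[18,0],[31,18],[34,17],[36,0],[44,11],[48,8],[50,0]]
[[17,16],[18,0],[31,18],[34,17],[36,0],[40,16],[48,8],[50,0]]
[[14,10],[17,16],[18,10],[26,0],[31,18],[34,17],[36,0],[40,16],[48,8],[50,0]]
[[14,10],[17,16],[18,10],[26,0],[31,18],[34,17],[36,8],[40,16],[48,8],[50,0]]
[[14,10],[17,16],[18,10],[26,0],[31,18],[34,17],[36,8],[40,16],[48,11],[50,0]]
[[14,10],[17,16],[18,10],[26,16],[31,18],[34,17],[36,16],[48,11],[50,0]]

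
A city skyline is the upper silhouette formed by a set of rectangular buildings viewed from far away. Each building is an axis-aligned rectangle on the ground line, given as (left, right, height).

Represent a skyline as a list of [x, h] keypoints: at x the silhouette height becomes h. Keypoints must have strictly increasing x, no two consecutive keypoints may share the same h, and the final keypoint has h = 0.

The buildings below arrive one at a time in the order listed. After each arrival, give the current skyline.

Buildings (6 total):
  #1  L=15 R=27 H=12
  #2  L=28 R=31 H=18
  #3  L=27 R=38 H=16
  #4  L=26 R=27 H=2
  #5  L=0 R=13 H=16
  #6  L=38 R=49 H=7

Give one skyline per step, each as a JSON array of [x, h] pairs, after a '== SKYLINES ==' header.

== SKYLINES ==
[[15,12],[27,0]]
[[15,12],[27,0],[28,18],[31,0]]
[[15,12],[27,16],[28,18],[31,16],[38,0]]
[[15,12],[27,16],[28,18],[31,16],[38,0]]
[[0,16],[13,0],[15,12],[27,16],[28,18],[31,16],[38,0]]
[[0,16],[13,0],[15,12],[27,16],[28,18],[31,16],[38,7],[49,0]]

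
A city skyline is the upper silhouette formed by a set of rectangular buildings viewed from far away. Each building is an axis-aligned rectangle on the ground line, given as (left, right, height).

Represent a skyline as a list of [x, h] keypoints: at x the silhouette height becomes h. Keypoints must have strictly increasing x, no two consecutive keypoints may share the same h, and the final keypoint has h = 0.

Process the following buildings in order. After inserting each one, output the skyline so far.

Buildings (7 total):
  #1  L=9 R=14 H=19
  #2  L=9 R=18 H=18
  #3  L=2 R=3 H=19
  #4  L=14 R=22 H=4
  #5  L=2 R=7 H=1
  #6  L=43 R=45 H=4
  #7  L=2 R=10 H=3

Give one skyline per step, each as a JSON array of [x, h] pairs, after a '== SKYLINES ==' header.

== SKYLINES ==
[[9,19],[14,0]]
[[9,19],[14,18],[18,0]]
[[2,19],[3,0],[9,19],[14,18],[18,0]]
[[2,19],[3,0],[9,19],[14,18],[18,4],[22,0]]
[[2,19],[3,1],[7,0],[9,19],[14,18],[18,4],[22,0]]
[[2,19],[3,1],[7,0],[9,19],[14,18],[18,4],[22,0],[43,4],[45,0]]
[[2,19],[3,3],[9,19],[14,18],[18,4],[22,0],[43,4],[45,0]]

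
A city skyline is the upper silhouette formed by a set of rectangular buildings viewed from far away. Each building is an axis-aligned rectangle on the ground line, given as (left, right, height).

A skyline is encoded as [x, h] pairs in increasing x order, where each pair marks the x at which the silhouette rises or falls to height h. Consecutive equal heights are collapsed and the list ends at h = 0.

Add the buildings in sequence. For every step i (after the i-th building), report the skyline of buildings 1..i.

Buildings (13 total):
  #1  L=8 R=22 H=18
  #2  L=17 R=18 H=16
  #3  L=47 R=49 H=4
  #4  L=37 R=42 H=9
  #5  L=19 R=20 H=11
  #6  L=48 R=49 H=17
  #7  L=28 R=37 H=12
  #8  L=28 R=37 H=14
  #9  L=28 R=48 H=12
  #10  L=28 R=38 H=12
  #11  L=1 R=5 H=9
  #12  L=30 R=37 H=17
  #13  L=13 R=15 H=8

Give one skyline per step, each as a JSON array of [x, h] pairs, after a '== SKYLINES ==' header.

== SKYLINES ==
[[8,18],[22,0]]
[[8,18],[22,0]]
[[8,18],[22,0],[47,4],[49,0]]
[[8,18],[22,0],[37,9],[42,0],[47,4],[49,0]]
[[8,18],[22,0],[37,9],[42,0],[47,4],[49,0]]
[[8,18],[22,0],[37,9],[42,0],[47,4],[48,17],[49,0]]
[[8,18],[22,0],[28,12],[37,9],[42,0],[47,4],[48,17],[49,0]]
[[8,18],[22,0],[28,14],[37,9],[42,0],[47,4],[48,17],[49,0]]
[[8,18],[22,0],[28,14],[37,12],[48,17],[49,0]]
[[8,18],[22,0],[28,14],[37,12],[48,17],[49,0]]
[[1,9],[5,0],[8,18],[22,0],[28,14],[37,12],[48,17],[49,0]]
[[1,9],[5,0],[8,18],[22,0],[28,14],[30,17],[37,12],[48,17],[49,0]]
[[1,9],[5,0],[8,18],[22,0],[28,14],[30,17],[37,12],[48,17],[49,0]]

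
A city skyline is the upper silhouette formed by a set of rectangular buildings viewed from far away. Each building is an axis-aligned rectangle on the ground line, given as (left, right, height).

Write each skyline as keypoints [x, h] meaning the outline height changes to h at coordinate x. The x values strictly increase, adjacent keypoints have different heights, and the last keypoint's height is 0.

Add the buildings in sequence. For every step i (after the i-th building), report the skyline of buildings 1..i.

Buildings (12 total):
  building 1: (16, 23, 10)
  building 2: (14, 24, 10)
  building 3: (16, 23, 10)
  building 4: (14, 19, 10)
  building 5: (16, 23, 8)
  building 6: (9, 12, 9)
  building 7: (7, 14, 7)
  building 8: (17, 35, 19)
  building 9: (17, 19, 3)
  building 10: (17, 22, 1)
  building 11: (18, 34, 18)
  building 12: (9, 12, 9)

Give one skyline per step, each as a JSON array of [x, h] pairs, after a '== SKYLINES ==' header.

== SKYLINES ==
[[16,10],[23,0]]
[[14,10],[24,0]]
[[14,10],[24,0]]
[[14,10],[24,0]]
[[14,10],[24,0]]
[[9,9],[12,0],[14,10],[24,0]]
[[7,7],[9,9],[12,7],[14,10],[24,0]]
[[7,7],[9,9],[12,7],[14,10],[17,19],[35,0]]
[[7,7],[9,9],[12,7],[14,10],[17,19],[35,0]]
[[7,7],[9,9],[12,7],[14,10],[17,19],[35,0]]
[[7,7],[9,9],[12,7],[14,10],[17,19],[35,0]]
[[7,7],[9,9],[12,7],[14,10],[17,19],[35,0]]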